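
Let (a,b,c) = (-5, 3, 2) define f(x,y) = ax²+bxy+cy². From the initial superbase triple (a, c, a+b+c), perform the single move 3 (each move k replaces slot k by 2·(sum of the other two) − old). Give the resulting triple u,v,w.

start (-5,2,0) = (f(1,0),f(0,1),f(1,1))
replace slot 3: 2·((-5)+2) − 0 = -6 → (-5,2,-6)

-5,2,-6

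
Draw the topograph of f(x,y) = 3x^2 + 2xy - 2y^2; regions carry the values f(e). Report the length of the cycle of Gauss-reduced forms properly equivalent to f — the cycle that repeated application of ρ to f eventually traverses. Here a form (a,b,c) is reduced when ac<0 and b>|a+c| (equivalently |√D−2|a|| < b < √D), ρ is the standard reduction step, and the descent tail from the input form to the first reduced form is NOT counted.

D = 28, ⌊√D⌋ = 5
river: ρ → (-2,2,3)
river: ρ → (3,4,-1)
river: ρ → (-1,4,3)
river: ρ → (3,2,-2)
ρ-cycle length = 4 (tail of 0 descent steps not counted)

4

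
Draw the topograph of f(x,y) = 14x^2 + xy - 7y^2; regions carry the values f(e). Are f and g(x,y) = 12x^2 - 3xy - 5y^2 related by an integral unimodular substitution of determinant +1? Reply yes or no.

D₁ = 393, D₂ = 249
discriminants differ ⇒ not SL₂(ℤ)-equivalent

no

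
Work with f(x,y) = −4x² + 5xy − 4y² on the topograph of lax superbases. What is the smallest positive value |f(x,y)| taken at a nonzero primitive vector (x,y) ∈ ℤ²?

translate: b→3 (≡-5 mod 8), so (4,-5,4)→(4,3,3)
flip: (4,3,3)→(3,-3,4)
translate: b→3 (≡-3 mod 6), so (3,-3,4)→(3,3,4)
reduced (well bottom): (3,3,4) with a≤c, −a<b≤a
well minimum |f| = |-3| = 3 (negative-definite)

3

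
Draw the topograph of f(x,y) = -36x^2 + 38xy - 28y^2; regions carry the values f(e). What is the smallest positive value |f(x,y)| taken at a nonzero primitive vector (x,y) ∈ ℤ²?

translate: b→34 (≡-38 mod 72), so (36,-38,28)→(36,34,26)
flip: (36,34,26)→(26,-34,36)
translate: b→18 (≡-34 mod 52), so (26,-34,36)→(26,18,28)
reduced (well bottom): (26,18,28) with a≤c, −a<b≤a
well minimum |f| = |-26| = 26 (negative-definite)

26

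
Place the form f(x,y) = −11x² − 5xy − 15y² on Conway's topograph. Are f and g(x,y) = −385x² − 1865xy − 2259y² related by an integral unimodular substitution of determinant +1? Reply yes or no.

D₁ = -635, D₂ = -635
f is negative-definite; reduce −f:
−f: reduced (well bottom): (11,5,15) with a≤c, −a<b≤a
flip sign back: reduced form of f is (-11,-5,-15)
g is negative-definite; reduce −g:
−g: translate: b→325 (≡1865 mod 770), so (385,1865,2259)→(385,325,69)
−g: flip: (385,325,69)→(69,-325,385)
−g: translate: b→-49 (≡-325 mod 138), so (69,-325,385)→(69,-49,11)
−g: flip: (69,-49,11)→(11,49,69)
−g: translate: b→5 (≡49 mod 22), so (11,49,69)→(11,5,15)
−g: reduced (well bottom): (11,5,15) with a≤c, −a<b≤a
flip sign back: reduced form of g is (-11,-5,-15)
reduced forms (-11, -5, -15) vs (-11, -5, -15) ⇒ equivalent

yes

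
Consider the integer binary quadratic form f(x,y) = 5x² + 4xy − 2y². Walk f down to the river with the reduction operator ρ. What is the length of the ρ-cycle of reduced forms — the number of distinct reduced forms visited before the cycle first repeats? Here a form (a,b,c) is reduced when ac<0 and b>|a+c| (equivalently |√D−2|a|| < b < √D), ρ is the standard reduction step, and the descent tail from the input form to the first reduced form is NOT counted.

D = 56, ⌊√D⌋ = 7
river: ρ → (-2,4,5)
river: ρ → (5,6,-1)
river: ρ → (-1,6,5)
river: ρ → (5,4,-2)
ρ-cycle length = 4 (tail of 0 descent steps not counted)

4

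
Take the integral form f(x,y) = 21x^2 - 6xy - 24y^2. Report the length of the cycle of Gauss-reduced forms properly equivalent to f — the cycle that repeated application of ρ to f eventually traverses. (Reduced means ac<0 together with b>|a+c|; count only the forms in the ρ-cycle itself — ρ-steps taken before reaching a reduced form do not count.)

D = 2052, ⌊√D⌋ = 45
descent: ρ → (-24,6,21)  [lands on river]
river: ρ → (21,36,-9)
river: ρ → (-9,36,21)
river: ρ → (21,6,-24)
river: ρ → (-24,42,3)
river: ρ → (3,42,-24)
ρ-cycle length = 6 (tail of 1 descent step not counted)

6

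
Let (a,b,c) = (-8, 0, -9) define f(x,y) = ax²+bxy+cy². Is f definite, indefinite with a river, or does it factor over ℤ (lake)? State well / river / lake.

D = b²−4ac = 0² − 4·(-8)·(-9) = -288
D < 0 ⇒ definite ⇒ every region one sign ⇒ single well

well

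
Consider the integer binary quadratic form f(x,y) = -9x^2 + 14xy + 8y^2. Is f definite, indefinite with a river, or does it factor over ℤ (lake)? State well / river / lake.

D = b²−4ac = 14² − 4·(-9)·8 = 484
D = 22² is a perfect square ⇒ form factors over ℤ ⇒ lakes

lake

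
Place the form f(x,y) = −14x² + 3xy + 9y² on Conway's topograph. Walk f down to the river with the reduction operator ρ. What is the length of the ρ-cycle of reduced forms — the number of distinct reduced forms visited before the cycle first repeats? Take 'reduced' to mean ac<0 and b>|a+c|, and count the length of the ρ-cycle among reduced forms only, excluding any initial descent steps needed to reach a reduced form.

D = 513, ⌊√D⌋ = 22
descent: ρ → (9,15,-8)  [lands on river]
river: ρ → (-8,17,7)
river: ρ → (7,11,-14)
river: ρ → (-14,17,4)
river: ρ → (4,15,-18)
river: ρ → (-18,21,1)
river: ρ → (1,21,-18)
river: ρ → (-18,15,4)
river: ρ → (4,17,-14)
river: ρ → (-14,11,7)
river: ρ → (7,17,-8)
river: ρ → (-8,15,9)
river: ρ → (9,21,-2)
river: ρ → (-2,19,19)
river: ρ → (19,19,-2)
river: ρ → (-2,21,9)
ρ-cycle length = 16 (tail of 1 descent step not counted)

16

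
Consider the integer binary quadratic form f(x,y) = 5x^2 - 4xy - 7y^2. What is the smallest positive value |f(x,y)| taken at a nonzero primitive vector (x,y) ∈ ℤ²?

descent: ρ → (-7,4,5)  [lands on river]
river: ρ → (5,6,-6)
river: ρ → (-6,6,5)
river: ρ → (5,4,-7)
river: ρ → (-7,10,2)
river: ρ → (2,10,-7)
closes: descent 1, river 6
min |a| on river = 2

2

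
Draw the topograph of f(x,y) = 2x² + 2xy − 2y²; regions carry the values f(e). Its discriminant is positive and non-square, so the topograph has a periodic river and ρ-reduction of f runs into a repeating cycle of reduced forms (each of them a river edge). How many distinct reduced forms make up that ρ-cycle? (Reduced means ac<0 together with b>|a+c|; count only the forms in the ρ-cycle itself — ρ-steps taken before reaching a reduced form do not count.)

D = 20, ⌊√D⌋ = 4
river: ρ → (-2,2,2)
river: ρ → (2,2,-2)
ρ-cycle length = 2 (tail of 0 descent steps not counted)

2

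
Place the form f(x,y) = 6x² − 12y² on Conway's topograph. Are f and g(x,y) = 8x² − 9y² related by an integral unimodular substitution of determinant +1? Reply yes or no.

D₁ = 288, D₂ = 288
river cycle of f (length 2): (6, 12, -6), (-6, 12, 6)
river cycle of g (length 2): (8, 16, -1), (-1, 16, 8)
cycles differ ⇒ inequivalent

no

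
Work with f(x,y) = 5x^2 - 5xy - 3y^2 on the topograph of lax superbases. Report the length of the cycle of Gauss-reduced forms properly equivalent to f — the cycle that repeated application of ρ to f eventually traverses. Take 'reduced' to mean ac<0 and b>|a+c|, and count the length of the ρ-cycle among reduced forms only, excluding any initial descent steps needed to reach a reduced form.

D = 85, ⌊√D⌋ = 9
descent: ρ → (-3,5,5)  [lands on river]
river: ρ → (5,5,-3)
river: ρ → (-3,7,3)
river: ρ → (3,5,-5)
river: ρ → (-5,5,3)
river: ρ → (3,7,-3)
ρ-cycle length = 6 (tail of 1 descent step not counted)

6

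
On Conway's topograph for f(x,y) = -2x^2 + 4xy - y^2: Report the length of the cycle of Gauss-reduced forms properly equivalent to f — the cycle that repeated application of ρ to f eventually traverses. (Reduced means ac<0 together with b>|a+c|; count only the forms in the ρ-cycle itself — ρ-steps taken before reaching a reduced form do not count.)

D = 8, ⌊√D⌋ = 2
descent: ρ → (-1,2,1)  [lands on river]
river: ρ → (1,2,-1)
ρ-cycle length = 2 (tail of 1 descent step not counted)

2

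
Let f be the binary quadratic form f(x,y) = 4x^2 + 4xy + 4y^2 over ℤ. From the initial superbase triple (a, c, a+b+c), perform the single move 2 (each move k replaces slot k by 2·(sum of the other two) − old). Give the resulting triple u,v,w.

start (4,4,12) = (f(1,0),f(0,1),f(1,1))
replace slot 2: 2·(4+12) − 4 = 28 → (4,28,12)

4,28,12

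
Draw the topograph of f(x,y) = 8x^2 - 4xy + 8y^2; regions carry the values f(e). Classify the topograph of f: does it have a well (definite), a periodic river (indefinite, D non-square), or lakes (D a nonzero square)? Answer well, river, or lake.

D = b²−4ac = (-4)² − 4·8·8 = -240
D < 0 ⇒ definite ⇒ every region one sign ⇒ single well

well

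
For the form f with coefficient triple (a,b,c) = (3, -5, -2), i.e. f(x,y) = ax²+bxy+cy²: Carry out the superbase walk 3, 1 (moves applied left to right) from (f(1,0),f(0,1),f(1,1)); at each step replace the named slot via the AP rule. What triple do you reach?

start (3,-2,-4) = (f(1,0),f(0,1),f(1,1))
replace slot 3: 2·(3+(-2)) − (-4) = 6 → (3,-2,6)
replace slot 1: 2·((-2)+6) − 3 = 5 → (5,-2,6)

5,-2,6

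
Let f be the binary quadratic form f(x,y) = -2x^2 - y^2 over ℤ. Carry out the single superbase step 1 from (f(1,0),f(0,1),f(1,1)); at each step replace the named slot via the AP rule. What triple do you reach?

start (-2,-1,-3) = (f(1,0),f(0,1),f(1,1))
replace slot 1: 2·((-1)+(-3)) − (-2) = -6 → (-6,-1,-3)

-6,-1,-3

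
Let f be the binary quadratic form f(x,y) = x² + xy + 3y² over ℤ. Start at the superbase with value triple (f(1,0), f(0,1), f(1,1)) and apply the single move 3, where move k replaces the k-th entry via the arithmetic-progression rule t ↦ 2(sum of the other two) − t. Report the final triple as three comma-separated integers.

start (1,3,5) = (f(1,0),f(0,1),f(1,1))
replace slot 3: 2·(1+3) − 5 = 3 → (1,3,3)

1,3,3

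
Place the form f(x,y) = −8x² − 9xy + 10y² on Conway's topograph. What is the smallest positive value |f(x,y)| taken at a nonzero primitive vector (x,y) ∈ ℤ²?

descent: ρ → (10,9,-8)  [lands on river]
river: ρ → (-8,7,11)
river: ρ → (11,15,-4)
river: ρ → (-4,17,7)
river: ρ → (7,11,-10)
river: ρ → (-10,9,8)
river: ρ → (8,7,-11)
river: ρ → (-11,15,4)
river: ρ → (4,17,-7)
river: ρ → (-7,11,10)
closes: descent 1, river 10
min |a| on river = 4

4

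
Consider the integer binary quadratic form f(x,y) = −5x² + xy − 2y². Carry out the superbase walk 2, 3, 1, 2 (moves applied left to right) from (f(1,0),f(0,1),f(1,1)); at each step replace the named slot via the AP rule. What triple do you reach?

start (-5,-2,-6) = (f(1,0),f(0,1),f(1,1))
replace slot 2: 2·((-5)+(-6)) − (-2) = -20 → (-5,-20,-6)
replace slot 3: 2·((-5)+(-20)) − (-6) = -44 → (-5,-20,-44)
replace slot 1: 2·((-20)+(-44)) − (-5) = -123 → (-123,-20,-44)
replace slot 2: 2·((-123)+(-44)) − (-20) = -314 → (-123,-314,-44)

-123,-314,-44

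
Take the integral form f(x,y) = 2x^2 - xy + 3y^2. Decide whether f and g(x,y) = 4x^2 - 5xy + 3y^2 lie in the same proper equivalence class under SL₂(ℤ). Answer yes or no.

D₁ = -23, D₂ = -23
f: reduced (well bottom): (2,-1,3) with a≤c, −a<b≤a
g: translate: b→3 (≡-5 mod 8), so (4,-5,3)→(4,3,2)
g: flip: (4,3,2)→(2,-3,4)
g: translate: b→1 (≡-3 mod 4), so (2,-3,4)→(2,1,3)
g: reduced (well bottom): (2,1,3) with a≤c, −a<b≤a
reduced forms (2, -1, 3) vs (2, 1, 3) ⇒ inequivalent

no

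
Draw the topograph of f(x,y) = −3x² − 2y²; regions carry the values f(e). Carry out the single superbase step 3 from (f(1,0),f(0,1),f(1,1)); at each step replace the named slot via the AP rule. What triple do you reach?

start (-3,-2,-5) = (f(1,0),f(0,1),f(1,1))
replace slot 3: 2·((-3)+(-2)) − (-5) = -5 → (-3,-2,-5)

-3,-2,-5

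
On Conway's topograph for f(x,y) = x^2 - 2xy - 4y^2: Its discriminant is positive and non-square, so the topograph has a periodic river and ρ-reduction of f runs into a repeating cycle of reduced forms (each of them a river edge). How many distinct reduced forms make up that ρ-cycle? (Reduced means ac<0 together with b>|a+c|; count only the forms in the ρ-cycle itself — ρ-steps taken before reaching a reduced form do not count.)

D = 20, ⌊√D⌋ = 4
descent: ρ → (-4,2,1)
descent: ρ → (1,4,-1)  [lands on river]
river: ρ → (-1,4,1)
ρ-cycle length = 2 (tail of 2 descent steps not counted)

2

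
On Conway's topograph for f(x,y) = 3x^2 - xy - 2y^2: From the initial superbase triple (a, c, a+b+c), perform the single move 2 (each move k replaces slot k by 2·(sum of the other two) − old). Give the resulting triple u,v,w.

start (3,-2,0) = (f(1,0),f(0,1),f(1,1))
replace slot 2: 2·(3+0) − (-2) = 8 → (3,8,0)

3,8,0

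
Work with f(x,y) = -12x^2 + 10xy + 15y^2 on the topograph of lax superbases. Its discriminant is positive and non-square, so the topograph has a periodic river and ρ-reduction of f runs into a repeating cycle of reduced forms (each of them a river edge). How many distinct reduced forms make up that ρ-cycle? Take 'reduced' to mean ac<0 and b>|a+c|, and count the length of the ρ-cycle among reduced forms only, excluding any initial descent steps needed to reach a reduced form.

D = 820, ⌊√D⌋ = 28
river: ρ → (15,20,-7)
river: ρ → (-7,22,12)
river: ρ → (12,26,-3)
river: ρ → (-3,28,3)
river: ρ → (3,26,-12)
river: ρ → (-12,22,7)
river: ρ → (7,20,-15)
river: ρ → (-15,10,12)
river: ρ → (12,14,-13)
river: ρ → (-13,12,13)
river: ρ → (13,14,-12)
river: ρ → (-12,10,15)
ρ-cycle length = 12 (tail of 0 descent steps not counted)

12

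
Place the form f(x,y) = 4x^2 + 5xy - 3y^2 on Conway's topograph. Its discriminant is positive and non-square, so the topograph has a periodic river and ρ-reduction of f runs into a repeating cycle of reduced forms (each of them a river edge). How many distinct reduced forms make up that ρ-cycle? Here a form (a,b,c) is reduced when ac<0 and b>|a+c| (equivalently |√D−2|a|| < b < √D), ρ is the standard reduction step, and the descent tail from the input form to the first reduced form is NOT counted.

D = 73, ⌊√D⌋ = 8
river: ρ → (-3,7,2)
river: ρ → (2,5,-6)
river: ρ → (-6,7,1)
river: ρ → (1,7,-6)
river: ρ → (-6,5,2)
river: ρ → (2,7,-3)
river: ρ → (-3,5,4)
river: ρ → (4,3,-4)
river: ρ → (-4,5,3)
river: ρ → (3,7,-2)
river: ρ → (-2,5,6)
river: ρ → (6,7,-1)
river: ρ → (-1,7,6)
river: ρ → (6,5,-2)
river: ρ → (-2,7,3)
river: ρ → (3,5,-4)
river: ρ → (-4,3,4)
river: ρ → (4,5,-3)
ρ-cycle length = 18 (tail of 0 descent steps not counted)

18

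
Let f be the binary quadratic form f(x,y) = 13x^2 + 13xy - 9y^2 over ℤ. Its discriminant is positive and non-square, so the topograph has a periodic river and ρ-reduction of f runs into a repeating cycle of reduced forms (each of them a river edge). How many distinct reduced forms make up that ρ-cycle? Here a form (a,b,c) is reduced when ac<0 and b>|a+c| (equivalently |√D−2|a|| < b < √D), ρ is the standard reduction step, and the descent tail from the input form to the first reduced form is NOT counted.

D = 637, ⌊√D⌋ = 25
river: ρ → (-9,23,3)
river: ρ → (3,25,-1)
river: ρ → (-1,25,3)
river: ρ → (3,23,-9)
river: ρ → (-9,13,13)
river: ρ → (13,13,-9)
ρ-cycle length = 6 (tail of 0 descent steps not counted)

6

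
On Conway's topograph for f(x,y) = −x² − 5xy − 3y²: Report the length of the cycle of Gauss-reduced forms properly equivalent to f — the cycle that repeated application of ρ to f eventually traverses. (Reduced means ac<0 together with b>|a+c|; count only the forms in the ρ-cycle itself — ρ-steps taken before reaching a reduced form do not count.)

D = 13, ⌊√D⌋ = 3
descent: ρ → (-3,-1,1)
descent: ρ → (1,3,-1)  [lands on river]
river: ρ → (-1,3,1)
ρ-cycle length = 2 (tail of 2 descent steps not counted)

2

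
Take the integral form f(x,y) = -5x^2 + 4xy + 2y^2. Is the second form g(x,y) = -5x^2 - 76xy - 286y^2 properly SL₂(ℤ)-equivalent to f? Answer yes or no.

D₁ = 56, D₂ = 56
river cycle of f (length 4): (2, 4, -5), (-5, 6, 1), (1, 6, -5), (-5, 4, 2)
river cycle of g (length 4): (-5, 4, 2), (2, 4, -5), (-5, 6, 1), (1, 6, -5)
cycles coincide ⇒ equivalent

yes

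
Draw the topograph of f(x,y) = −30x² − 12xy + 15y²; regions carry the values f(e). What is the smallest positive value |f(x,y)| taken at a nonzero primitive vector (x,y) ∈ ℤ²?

descent: ρ → (15,42,-3)  [lands on river]
river: ρ → (-3,42,15)
river: ρ → (15,18,-27)
river: ρ → (-27,36,6)
river: ρ → (6,36,-27)
river: ρ → (-27,18,15)
closes: descent 1, river 6
min |a| on river = 3

3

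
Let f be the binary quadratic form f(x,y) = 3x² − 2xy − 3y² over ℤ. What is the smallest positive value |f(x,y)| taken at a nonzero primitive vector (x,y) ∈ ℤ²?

descent: ρ → (-3,2,3)  [lands on river]
river: ρ → (3,4,-2)
river: ρ → (-2,4,3)
river: ρ → (3,2,-3)
river: ρ → (-3,4,2)
river: ρ → (2,4,-3)
closes: descent 1, river 6
min |a| on river = 2

2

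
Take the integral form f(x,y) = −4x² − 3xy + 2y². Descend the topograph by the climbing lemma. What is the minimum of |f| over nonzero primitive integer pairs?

descent: ρ → (2,3,-4)  [lands on river]
river: ρ → (-4,5,1)
river: ρ → (1,5,-4)
river: ρ → (-4,3,2)
river: ρ → (2,5,-2)
river: ρ → (-2,3,4)
river: ρ → (4,5,-1)
river: ρ → (-1,5,4)
river: ρ → (4,3,-2)
river: ρ → (-2,5,2)
closes: descent 1, river 10
min |a| on river = 1

1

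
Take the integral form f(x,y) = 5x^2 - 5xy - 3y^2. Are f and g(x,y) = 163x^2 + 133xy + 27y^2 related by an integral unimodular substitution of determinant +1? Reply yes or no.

D₁ = 85, D₂ = 85
river cycle of f (length 6): (-3, 5, 5), (5, 5, -3), (-3, 7, 3), (3, 5, -5), (-5, 5, 3), (3, 7, -3)
river cycle of g (length 6): (5, 5, -3), (-3, 7, 3), (3, 5, -5), (-5, 5, 3), (3, 7, -3), (-3, 5, 5)
cycles coincide ⇒ equivalent

yes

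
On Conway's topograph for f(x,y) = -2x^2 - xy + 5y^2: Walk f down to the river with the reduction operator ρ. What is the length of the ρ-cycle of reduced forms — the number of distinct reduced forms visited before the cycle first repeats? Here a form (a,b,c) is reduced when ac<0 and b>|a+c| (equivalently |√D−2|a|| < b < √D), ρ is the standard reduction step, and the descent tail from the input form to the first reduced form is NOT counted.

D = 41, ⌊√D⌋ = 6
descent: ρ → (5,1,-2)
descent: ρ → (-2,3,4)  [lands on river]
river: ρ → (4,5,-1)
river: ρ → (-1,5,4)
river: ρ → (4,3,-2)
river: ρ → (-2,5,2)
river: ρ → (2,3,-4)
river: ρ → (-4,5,1)
river: ρ → (1,5,-4)
river: ρ → (-4,3,2)
river: ρ → (2,5,-2)
ρ-cycle length = 10 (tail of 2 descent steps not counted)

10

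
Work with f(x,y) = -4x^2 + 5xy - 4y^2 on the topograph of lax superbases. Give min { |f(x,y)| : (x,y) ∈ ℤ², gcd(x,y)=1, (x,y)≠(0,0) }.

translate: b→3 (≡-5 mod 8), so (4,-5,4)→(4,3,3)
flip: (4,3,3)→(3,-3,4)
translate: b→3 (≡-3 mod 6), so (3,-3,4)→(3,3,4)
reduced (well bottom): (3,3,4) with a≤c, −a<b≤a
well minimum |f| = |-3| = 3 (negative-definite)

3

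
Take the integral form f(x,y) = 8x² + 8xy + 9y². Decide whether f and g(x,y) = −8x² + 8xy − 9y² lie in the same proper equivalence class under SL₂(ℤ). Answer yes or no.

D₁ = -224, D₂ = -224
f: reduced (well bottom): (8,8,9) with a≤c, −a<b≤a
g is negative-definite; reduce −g:
−g: translate: b→8 (≡-8 mod 16), so (8,-8,9)→(8,8,9)
−g: reduced (well bottom): (8,8,9) with a≤c, −a<b≤a
flip sign back: reduced form of g is (-8,-8,-9)
reduced forms (8, 8, 9) vs (-8, -8, -9) ⇒ inequivalent

no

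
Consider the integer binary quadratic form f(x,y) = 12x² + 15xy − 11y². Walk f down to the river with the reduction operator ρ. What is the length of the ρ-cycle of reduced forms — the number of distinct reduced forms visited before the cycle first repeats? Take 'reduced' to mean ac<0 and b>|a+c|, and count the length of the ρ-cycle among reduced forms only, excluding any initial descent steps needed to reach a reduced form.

D = 753, ⌊√D⌋ = 27
river: ρ → (-11,7,16)
river: ρ → (16,25,-2)
river: ρ → (-2,27,3)
river: ρ → (3,27,-2)
river: ρ → (-2,25,16)
river: ρ → (16,7,-11)
river: ρ → (-11,15,12)
river: ρ → (12,9,-14)
river: ρ → (-14,19,7)
river: ρ → (7,23,-8)
river: ρ → (-8,25,4)
river: ρ → (4,23,-14)
river: ρ → (-14,5,13)
river: ρ → (13,21,-6)
river: ρ → (-6,27,1)
river: ρ → (1,27,-6)
river: ρ → (-6,21,13)
river: ρ → (13,5,-14)
river: ρ → (-14,23,4)
river: ρ → (4,25,-8)
river: ρ → (-8,23,7)
river: ρ → (7,19,-14)
river: ρ → (-14,9,12)
river: ρ → (12,15,-11)
ρ-cycle length = 24 (tail of 0 descent steps not counted)

24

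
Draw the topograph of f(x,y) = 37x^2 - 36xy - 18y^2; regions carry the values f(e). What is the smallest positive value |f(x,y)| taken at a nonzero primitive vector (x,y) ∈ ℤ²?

descent: ρ → (-18,36,37)  [lands on river]
river: ρ → (37,38,-17)
river: ρ → (-17,30,45)
river: ρ → (45,60,-2)
river: ρ → (-2,60,45)
river: ρ → (45,30,-17)
river: ρ → (-17,38,37)
river: ρ → (37,36,-18)
closes: descent 1, river 8
min |a| on river = 2

2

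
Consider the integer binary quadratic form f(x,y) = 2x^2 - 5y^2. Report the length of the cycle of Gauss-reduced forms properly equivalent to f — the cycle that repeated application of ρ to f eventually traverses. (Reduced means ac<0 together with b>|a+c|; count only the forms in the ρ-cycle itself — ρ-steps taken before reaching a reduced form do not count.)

D = 40, ⌊√D⌋ = 6
descent: ρ → (-5,0,2)
descent: ρ → (2,4,-3)  [lands on river]
river: ρ → (-3,2,3)
river: ρ → (3,4,-2)
river: ρ → (-2,4,3)
river: ρ → (3,2,-3)
river: ρ → (-3,4,2)
ρ-cycle length = 6 (tail of 2 descent steps not counted)

6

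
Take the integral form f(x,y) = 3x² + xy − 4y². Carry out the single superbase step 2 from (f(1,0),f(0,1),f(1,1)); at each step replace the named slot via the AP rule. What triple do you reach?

start (3,-4,0) = (f(1,0),f(0,1),f(1,1))
replace slot 2: 2·(3+0) − (-4) = 10 → (3,10,0)

3,10,0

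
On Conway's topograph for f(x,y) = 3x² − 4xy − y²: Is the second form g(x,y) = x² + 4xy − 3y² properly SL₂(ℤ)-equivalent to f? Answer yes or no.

D₁ = 28, D₂ = 28
river cycle of f (length 4): (-1, 4, 3), (3, 2, -2), (-2, 2, 3), (3, 4, -1)
river cycle of g (length 4): (-3, 2, 2), (2, 2, -3), (-3, 4, 1), (1, 4, -3)
cycles differ ⇒ inequivalent

no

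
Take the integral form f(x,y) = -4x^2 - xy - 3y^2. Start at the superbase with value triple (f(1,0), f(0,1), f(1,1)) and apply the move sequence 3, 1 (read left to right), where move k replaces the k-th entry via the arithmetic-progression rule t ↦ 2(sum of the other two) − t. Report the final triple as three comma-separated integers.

start (-4,-3,-8) = (f(1,0),f(0,1),f(1,1))
replace slot 3: 2·((-4)+(-3)) − (-8) = -6 → (-4,-3,-6)
replace slot 1: 2·((-3)+(-6)) − (-4) = -14 → (-14,-3,-6)

-14,-3,-6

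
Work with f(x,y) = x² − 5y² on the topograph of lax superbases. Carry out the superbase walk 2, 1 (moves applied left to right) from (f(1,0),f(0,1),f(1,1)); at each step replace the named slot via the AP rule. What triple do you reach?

start (1,-5,-4) = (f(1,0),f(0,1),f(1,1))
replace slot 2: 2·(1+(-4)) − (-5) = -1 → (1,-1,-4)
replace slot 1: 2·((-1)+(-4)) − 1 = -11 → (-11,-1,-4)

-11,-1,-4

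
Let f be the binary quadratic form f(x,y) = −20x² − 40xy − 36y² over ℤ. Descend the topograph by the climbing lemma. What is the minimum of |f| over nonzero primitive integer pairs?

translate: b→0 (≡40 mod 40), so (20,40,36)→(20,0,16)
flip: (20,0,16)→(16,0,20)
reduced (well bottom): (16,0,20) with a≤c, −a<b≤a
well minimum |f| = |-16| = 16 (negative-definite)

16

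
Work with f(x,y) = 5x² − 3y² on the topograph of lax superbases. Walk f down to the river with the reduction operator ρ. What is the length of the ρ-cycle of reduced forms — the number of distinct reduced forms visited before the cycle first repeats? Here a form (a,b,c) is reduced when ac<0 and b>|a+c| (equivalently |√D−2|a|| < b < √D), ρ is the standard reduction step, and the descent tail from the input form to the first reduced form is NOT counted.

D = 60, ⌊√D⌋ = 7
descent: ρ → (-3,6,2)  [lands on river]
river: ρ → (2,6,-3)
ρ-cycle length = 2 (tail of 1 descent step not counted)

2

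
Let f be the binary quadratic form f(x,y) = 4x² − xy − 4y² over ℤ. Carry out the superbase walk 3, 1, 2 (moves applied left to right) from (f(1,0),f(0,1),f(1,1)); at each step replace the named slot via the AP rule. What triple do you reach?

start (4,-4,-1) = (f(1,0),f(0,1),f(1,1))
replace slot 3: 2·(4+(-4)) − (-1) = 1 → (4,-4,1)
replace slot 1: 2·((-4)+1) − 4 = -10 → (-10,-4,1)
replace slot 2: 2·((-10)+1) − (-4) = -14 → (-10,-14,1)

-10,-14,1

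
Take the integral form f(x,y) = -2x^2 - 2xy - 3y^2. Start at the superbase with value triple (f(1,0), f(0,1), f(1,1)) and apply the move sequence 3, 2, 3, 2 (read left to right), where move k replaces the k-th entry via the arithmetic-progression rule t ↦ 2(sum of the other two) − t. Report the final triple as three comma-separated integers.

start (-2,-3,-7) = (f(1,0),f(0,1),f(1,1))
replace slot 3: 2·((-2)+(-3)) − (-7) = -3 → (-2,-3,-3)
replace slot 2: 2·((-2)+(-3)) − (-3) = -7 → (-2,-7,-3)
replace slot 3: 2·((-2)+(-7)) − (-3) = -15 → (-2,-7,-15)
replace slot 2: 2·((-2)+(-15)) − (-7) = -27 → (-2,-27,-15)

-2,-27,-15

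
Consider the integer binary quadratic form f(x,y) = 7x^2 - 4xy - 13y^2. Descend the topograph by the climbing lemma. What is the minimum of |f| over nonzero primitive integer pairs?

descent: ρ → (-13,4,7)
descent: ρ → (7,10,-10)  [lands on river]
river: ρ → (-10,10,7)
river: ρ → (7,18,-2)
river: ρ → (-2,18,7)
closes: descent 2, river 4
min |a| on river = 2

2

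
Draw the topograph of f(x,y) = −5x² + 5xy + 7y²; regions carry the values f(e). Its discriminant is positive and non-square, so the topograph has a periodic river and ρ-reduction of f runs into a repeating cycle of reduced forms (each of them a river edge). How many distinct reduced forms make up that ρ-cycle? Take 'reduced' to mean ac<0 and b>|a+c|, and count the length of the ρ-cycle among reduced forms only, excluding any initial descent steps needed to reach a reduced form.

D = 165, ⌊√D⌋ = 12
river: ρ → (7,9,-3)
river: ρ → (-3,9,7)
river: ρ → (7,5,-5)
river: ρ → (-5,5,7)
ρ-cycle length = 4 (tail of 0 descent steps not counted)

4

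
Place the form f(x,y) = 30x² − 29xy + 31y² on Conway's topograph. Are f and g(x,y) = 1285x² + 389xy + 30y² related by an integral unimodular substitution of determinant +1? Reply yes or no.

D₁ = -2879, D₂ = -2879
f: reduced (well bottom): (30,-29,31) with a≤c, −a<b≤a
g: flip: (1285,389,30)→(30,-389,1285)
g: translate: b→-29 (≡-389 mod 60), so (30,-389,1285)→(30,-29,31)
g: reduced (well bottom): (30,-29,31) with a≤c, −a<b≤a
reduced forms (30, -29, 31) vs (30, -29, 31) ⇒ equivalent

yes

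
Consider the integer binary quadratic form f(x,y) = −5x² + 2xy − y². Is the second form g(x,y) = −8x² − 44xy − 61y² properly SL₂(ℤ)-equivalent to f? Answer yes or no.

D₁ = -16, D₂ = -16
f is negative-definite; reduce −f:
−f: flip: (5,-2,1)→(1,2,5)
−f: translate: b→0 (≡2 mod 2), so (1,2,5)→(1,0,4)
−f: reduced (well bottom): (1,0,4) with a≤c, −a<b≤a
flip sign back: reduced form of f is (-1,0,-4)
g is negative-definite; reduce −g:
−g: translate: b→-4 (≡44 mod 16), so (8,44,61)→(8,-4,1)
−g: flip: (8,-4,1)→(1,4,8)
−g: translate: b→0 (≡4 mod 2), so (1,4,8)→(1,0,4)
−g: reduced (well bottom): (1,0,4) with a≤c, −a<b≤a
flip sign back: reduced form of g is (-1,0,-4)
reduced forms (-1, 0, -4) vs (-1, 0, -4) ⇒ equivalent

yes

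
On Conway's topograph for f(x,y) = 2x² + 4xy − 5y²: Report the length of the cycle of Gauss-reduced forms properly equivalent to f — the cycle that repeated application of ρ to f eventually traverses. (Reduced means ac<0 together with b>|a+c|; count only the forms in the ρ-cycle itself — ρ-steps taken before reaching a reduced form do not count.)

D = 56, ⌊√D⌋ = 7
river: ρ → (-5,6,1)
river: ρ → (1,6,-5)
river: ρ → (-5,4,2)
river: ρ → (2,4,-5)
ρ-cycle length = 4 (tail of 0 descent steps not counted)

4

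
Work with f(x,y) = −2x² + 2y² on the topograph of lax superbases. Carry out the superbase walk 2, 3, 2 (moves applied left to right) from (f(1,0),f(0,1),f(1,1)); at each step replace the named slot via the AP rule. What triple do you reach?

start (-2,2,0) = (f(1,0),f(0,1),f(1,1))
replace slot 2: 2·((-2)+0) − 2 = -6 → (-2,-6,0)
replace slot 3: 2·((-2)+(-6)) − 0 = -16 → (-2,-6,-16)
replace slot 2: 2·((-2)+(-16)) − (-6) = -30 → (-2,-30,-16)

-2,-30,-16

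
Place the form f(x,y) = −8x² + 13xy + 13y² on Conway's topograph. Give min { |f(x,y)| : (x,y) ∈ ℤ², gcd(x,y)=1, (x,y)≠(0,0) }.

river: ρ → (13,13,-8)
river: ρ → (-8,19,7)
river: ρ → (7,23,-2)
river: ρ → (-2,21,18)
river: ρ → (18,15,-5)
river: ρ → (-5,15,18)
river: ρ → (18,21,-2)
river: ρ → (-2,23,7)
river: ρ → (7,19,-8)
river: ρ → (-8,13,13)
closes: descent 0, river 10
min |a| on river = 2

2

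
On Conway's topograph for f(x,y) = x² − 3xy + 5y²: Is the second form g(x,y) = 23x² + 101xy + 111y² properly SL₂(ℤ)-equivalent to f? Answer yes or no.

D₁ = -11, D₂ = -11
f: translate: b→1 (≡-3 mod 2), so (1,-3,5)→(1,1,3)
f: reduced (well bottom): (1,1,3) with a≤c, −a<b≤a
g: translate: b→9 (≡101 mod 46), so (23,101,111)→(23,9,1)
g: flip: (23,9,1)→(1,-9,23)
g: translate: b→1 (≡-9 mod 2), so (1,-9,23)→(1,1,3)
g: reduced (well bottom): (1,1,3) with a≤c, −a<b≤a
reduced forms (1, 1, 3) vs (1, 1, 3) ⇒ equivalent

yes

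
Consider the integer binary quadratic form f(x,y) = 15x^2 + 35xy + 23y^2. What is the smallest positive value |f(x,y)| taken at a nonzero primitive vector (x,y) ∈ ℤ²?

translate: b→5 (≡35 mod 30), so (15,35,23)→(15,5,3)
flip: (15,5,3)→(3,-5,15)
translate: b→1 (≡-5 mod 6), so (3,-5,15)→(3,1,13)
reduced (well bottom): (3,1,13) with a≤c, −a<b≤a
well minimum = a = 3

3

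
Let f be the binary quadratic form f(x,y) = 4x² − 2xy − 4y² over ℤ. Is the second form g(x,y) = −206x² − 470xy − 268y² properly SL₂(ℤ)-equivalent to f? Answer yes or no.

D₁ = 68, D₂ = 68
river cycle of f (length 6): (-4, 2, 4), (4, 6, -2), (-2, 6, 4), (4, 2, -4), (-4, 6, 2), (2, 6, -4)
river cycle of g (length 6): (-4, 2, 4), (4, 6, -2), (-2, 6, 4), (4, 2, -4), (-4, 6, 2), (2, 6, -4)
cycles coincide ⇒ equivalent

yes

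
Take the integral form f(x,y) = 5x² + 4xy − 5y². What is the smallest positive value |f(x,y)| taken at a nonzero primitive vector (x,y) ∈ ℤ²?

river: ρ → (-5,6,4)
river: ρ → (4,10,-1)
river: ρ → (-1,10,4)
river: ρ → (4,6,-5)
river: ρ → (-5,4,5)
river: ρ → (5,6,-4)
river: ρ → (-4,10,1)
river: ρ → (1,10,-4)
river: ρ → (-4,6,5)
river: ρ → (5,4,-5)
closes: descent 0, river 10
min |a| on river = 1

1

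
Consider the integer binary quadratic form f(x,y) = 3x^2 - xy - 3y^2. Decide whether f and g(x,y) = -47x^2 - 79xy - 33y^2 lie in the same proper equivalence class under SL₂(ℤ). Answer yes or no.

D₁ = 37, D₂ = 37
river cycle of f (length 6): (-3, 1, 3), (3, 5, -1), (-1, 5, 3), (3, 1, -3), (-3, 5, 1), (1, 5, -3)
river cycle of g (length 6): (-1, 5, 3), (3, 1, -3), (-3, 5, 1), (1, 5, -3), (-3, 1, 3), (3, 5, -1)
cycles coincide ⇒ equivalent

yes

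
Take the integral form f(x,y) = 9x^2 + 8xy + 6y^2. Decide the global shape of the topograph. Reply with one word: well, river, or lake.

D = b²−4ac = 8² − 4·9·6 = -152
D < 0 ⇒ definite ⇒ every region one sign ⇒ single well

well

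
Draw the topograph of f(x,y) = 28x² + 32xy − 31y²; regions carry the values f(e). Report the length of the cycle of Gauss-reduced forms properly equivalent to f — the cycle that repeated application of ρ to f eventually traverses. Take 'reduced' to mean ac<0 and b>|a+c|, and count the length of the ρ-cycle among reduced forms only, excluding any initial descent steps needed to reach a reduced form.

D = 4496, ⌊√D⌋ = 67
river: ρ → (-31,30,29)
river: ρ → (29,28,-32)
river: ρ → (-32,36,25)
river: ρ → (25,64,-4)
river: ρ → (-4,64,25)
river: ρ → (25,36,-32)
river: ρ → (-32,28,29)
river: ρ → (29,30,-31)
river: ρ → (-31,32,28)
river: ρ → (28,24,-35)
river: ρ → (-35,46,17)
river: ρ → (17,56,-20)
river: ρ → (-20,64,5)
river: ρ → (5,66,-7)
river: ρ → (-7,60,32)
river: ρ → (32,4,-35)
river: ρ → (-35,66,1)
river: ρ → (1,66,-35)
river: ρ → (-35,4,32)
river: ρ → (32,60,-7)
river: ρ → (-7,66,5)
river: ρ → (5,64,-20)
river: ρ → (-20,56,17)
river: ρ → (17,46,-35)
river: ρ → (-35,24,28)
river: ρ → (28,32,-31)
ρ-cycle length = 26 (tail of 0 descent steps not counted)

26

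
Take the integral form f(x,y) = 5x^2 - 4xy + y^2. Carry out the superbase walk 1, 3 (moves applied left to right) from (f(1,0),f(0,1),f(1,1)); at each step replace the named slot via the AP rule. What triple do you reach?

start (5,1,2) = (f(1,0),f(0,1),f(1,1))
replace slot 1: 2·(1+2) − 5 = 1 → (1,1,2)
replace slot 3: 2·(1+1) − 2 = 2 → (1,1,2)

1,1,2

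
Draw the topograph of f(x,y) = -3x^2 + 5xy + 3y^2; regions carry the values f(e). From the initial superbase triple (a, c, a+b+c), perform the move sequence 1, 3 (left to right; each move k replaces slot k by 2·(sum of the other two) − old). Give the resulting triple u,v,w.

start (-3,3,5) = (f(1,0),f(0,1),f(1,1))
replace slot 1: 2·(3+5) − (-3) = 19 → (19,3,5)
replace slot 3: 2·(19+3) − 5 = 39 → (19,3,39)

19,3,39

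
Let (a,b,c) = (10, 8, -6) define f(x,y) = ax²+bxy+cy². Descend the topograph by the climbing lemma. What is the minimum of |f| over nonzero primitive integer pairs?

river: ρ → (-6,16,2)
river: ρ → (2,16,-6)
river: ρ → (-6,8,10)
river: ρ → (10,12,-4)
river: ρ → (-4,12,10)
river: ρ → (10,8,-6)
closes: descent 0, river 6
min |a| on river = 2

2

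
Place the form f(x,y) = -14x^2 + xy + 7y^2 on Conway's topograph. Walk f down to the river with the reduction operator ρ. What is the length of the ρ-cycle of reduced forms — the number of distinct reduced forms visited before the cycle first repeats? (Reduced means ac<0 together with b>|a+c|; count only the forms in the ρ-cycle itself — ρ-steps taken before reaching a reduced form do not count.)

D = 393, ⌊√D⌋ = 19
descent: ρ → (7,13,-8)  [lands on river]
river: ρ → (-8,19,1)
river: ρ → (1,19,-8)
river: ρ → (-8,13,7)
river: ρ → (7,15,-6)
river: ρ → (-6,9,13)
river: ρ → (13,17,-2)
river: ρ → (-2,19,4)
river: ρ → (4,13,-14)
river: ρ → (-14,15,3)
river: ρ → (3,15,-14)
river: ρ → (-14,13,4)
river: ρ → (4,19,-2)
river: ρ → (-2,17,13)
river: ρ → (13,9,-6)
river: ρ → (-6,15,7)
ρ-cycle length = 16 (tail of 1 descent step not counted)

16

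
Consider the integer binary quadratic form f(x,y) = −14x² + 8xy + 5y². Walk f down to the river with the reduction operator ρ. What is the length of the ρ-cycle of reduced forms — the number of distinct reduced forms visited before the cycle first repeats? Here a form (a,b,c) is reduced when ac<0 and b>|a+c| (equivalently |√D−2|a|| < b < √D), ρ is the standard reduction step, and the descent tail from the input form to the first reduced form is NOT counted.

D = 344, ⌊√D⌋ = 18
descent: ρ → (5,12,-10)  [lands on river]
river: ρ → (-10,8,7)
river: ρ → (7,6,-11)
river: ρ → (-11,16,2)
river: ρ → (2,16,-11)
river: ρ → (-11,6,7)
river: ρ → (7,8,-10)
river: ρ → (-10,12,5)
river: ρ → (5,18,-1)
river: ρ → (-1,18,5)
ρ-cycle length = 10 (tail of 1 descent step not counted)

10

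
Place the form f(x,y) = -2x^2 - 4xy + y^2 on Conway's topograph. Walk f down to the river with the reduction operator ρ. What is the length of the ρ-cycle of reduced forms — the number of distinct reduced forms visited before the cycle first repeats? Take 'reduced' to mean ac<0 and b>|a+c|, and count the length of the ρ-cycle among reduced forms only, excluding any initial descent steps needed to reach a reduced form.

D = 24, ⌊√D⌋ = 4
descent: ρ → (1,4,-2)  [lands on river]
river: ρ → (-2,4,1)
ρ-cycle length = 2 (tail of 1 descent step not counted)

2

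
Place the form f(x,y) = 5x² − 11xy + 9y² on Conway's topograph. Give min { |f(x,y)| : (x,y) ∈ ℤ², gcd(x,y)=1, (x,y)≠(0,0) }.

translate: b→-1 (≡-11 mod 10), so (5,-11,9)→(5,-1,3)
flip: (5,-1,3)→(3,1,5)
reduced (well bottom): (3,1,5) with a≤c, −a<b≤a
well minimum = a = 3

3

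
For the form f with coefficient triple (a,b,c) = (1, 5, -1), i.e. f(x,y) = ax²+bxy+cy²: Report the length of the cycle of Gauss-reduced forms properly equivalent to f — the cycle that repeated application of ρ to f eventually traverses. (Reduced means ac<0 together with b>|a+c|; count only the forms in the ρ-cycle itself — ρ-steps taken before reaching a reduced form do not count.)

D = 29, ⌊√D⌋ = 5
river: ρ → (-1,5,1)
river: ρ → (1,5,-1)
ρ-cycle length = 2 (tail of 0 descent steps not counted)

2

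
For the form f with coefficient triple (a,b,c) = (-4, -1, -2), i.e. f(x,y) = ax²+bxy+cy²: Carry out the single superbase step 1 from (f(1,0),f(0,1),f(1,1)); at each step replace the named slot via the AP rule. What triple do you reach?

start (-4,-2,-7) = (f(1,0),f(0,1),f(1,1))
replace slot 1: 2·((-2)+(-7)) − (-4) = -14 → (-14,-2,-7)

-14,-2,-7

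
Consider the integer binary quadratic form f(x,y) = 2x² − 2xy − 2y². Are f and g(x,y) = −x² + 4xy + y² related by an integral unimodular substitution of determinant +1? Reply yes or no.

D₁ = 20, D₂ = 20
river cycle of f (length 2): (-2, 2, 2), (2, 2, -2)
river cycle of g (length 2): (1, 4, -1), (-1, 4, 1)
cycles differ ⇒ inequivalent

no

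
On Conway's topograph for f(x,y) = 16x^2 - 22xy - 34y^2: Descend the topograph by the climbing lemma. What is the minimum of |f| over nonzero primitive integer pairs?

descent: ρ → (-34,22,16)  [lands on river]
river: ρ → (16,42,-14)
river: ρ → (-14,42,16)
river: ρ → (16,22,-34)
river: ρ → (-34,46,4)
river: ρ → (4,50,-10)
river: ρ → (-10,50,4)
river: ρ → (4,46,-34)
closes: descent 1, river 8
min |a| on river = 4

4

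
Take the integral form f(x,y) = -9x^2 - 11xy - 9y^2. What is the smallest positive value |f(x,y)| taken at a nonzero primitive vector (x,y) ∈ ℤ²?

translate: b→-7 (≡11 mod 18), so (9,11,9)→(9,-7,7)
flip: (9,-7,7)→(7,7,9)
reduced (well bottom): (7,7,9) with a≤c, −a<b≤a
well minimum |f| = |-7| = 7 (negative-definite)

7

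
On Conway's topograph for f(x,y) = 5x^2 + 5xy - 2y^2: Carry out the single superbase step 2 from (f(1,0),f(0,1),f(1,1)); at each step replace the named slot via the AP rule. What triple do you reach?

start (5,-2,8) = (f(1,0),f(0,1),f(1,1))
replace slot 2: 2·(5+8) − (-2) = 28 → (5,28,8)

5,28,8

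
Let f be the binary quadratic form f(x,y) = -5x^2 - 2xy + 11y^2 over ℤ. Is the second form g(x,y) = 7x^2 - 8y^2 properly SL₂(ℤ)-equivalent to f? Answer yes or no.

D₁ = 224, D₂ = 224
river cycle of f (length 4): (-5, 8, 8), (8, 8, -5), (-5, 12, 4), (4, 12, -5)
river cycle of g (length 2): (7, 14, -1), (-1, 14, 7)
cycles differ ⇒ inequivalent

no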